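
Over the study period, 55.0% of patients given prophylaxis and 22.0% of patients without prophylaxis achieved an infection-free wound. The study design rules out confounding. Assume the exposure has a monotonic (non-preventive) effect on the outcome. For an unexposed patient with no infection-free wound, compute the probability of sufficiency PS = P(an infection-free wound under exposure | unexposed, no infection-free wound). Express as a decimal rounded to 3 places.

PS ≈ 0.423

p₁ = 0.55, p₀ = 0.22.
Under exogeneity and monotonicity, PS = (p₁ − p₀) / (1 − p₀).
PS = (0.55 − 0.22) / (1 − 0.22) = 0.33 / 0.78 ≈ 0.4231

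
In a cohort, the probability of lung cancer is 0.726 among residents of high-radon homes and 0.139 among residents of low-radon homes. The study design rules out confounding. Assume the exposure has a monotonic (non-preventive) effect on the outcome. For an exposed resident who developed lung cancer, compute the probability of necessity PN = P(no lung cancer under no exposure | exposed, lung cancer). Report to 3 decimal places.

Let p₁ = 0.726, p₀ = 0.139.
Under exogeneity and monotonicity, PN = (p₁ − p₀) / p₁.
PN = (0.726 − 0.139) / 0.726 = 0.587 / 0.726 ≈ 0.8085

PN ≈ 0.809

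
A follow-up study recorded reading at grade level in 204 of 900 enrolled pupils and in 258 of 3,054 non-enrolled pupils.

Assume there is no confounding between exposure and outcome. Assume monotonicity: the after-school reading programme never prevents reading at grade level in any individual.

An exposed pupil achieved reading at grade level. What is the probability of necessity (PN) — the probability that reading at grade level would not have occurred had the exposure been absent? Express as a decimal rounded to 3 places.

p₁ = P(outcome | exposed) = 204/900 = 0.22667
p₀ = P(outcome | unexposed) = 258/3054 = 0.084479
Under exogeneity and monotonicity, PN = (p₁ − p₀) / p₁.
PN = (0.22667 − 0.084479) / 0.22667 = 0.14219 / 0.22667 ≈ 0.6273

PN ≈ 0.627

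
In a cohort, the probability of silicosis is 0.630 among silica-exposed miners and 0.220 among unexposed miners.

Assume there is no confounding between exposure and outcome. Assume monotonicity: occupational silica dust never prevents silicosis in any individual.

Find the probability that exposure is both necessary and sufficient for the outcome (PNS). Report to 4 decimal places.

PNS ≈ 0.4100

Let p₁ = 0.63, p₀ = 0.22.
Under exogeneity and monotonicity, PNS = p₁ − p₀.
PNS = 0.63 − 0.22 = 0.41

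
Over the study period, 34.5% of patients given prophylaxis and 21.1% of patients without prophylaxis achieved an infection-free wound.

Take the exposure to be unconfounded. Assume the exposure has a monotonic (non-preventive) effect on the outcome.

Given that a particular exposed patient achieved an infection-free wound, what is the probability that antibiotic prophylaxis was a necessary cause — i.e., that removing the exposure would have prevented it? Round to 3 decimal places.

p₁ = 0.345, p₀ = 0.211.
Under exogeneity and monotonicity, PN = (p₁ − p₀) / p₁.
PN = (0.345 − 0.211) / 0.345 = 0.134 / 0.345 ≈ 0.3884

PN ≈ 0.388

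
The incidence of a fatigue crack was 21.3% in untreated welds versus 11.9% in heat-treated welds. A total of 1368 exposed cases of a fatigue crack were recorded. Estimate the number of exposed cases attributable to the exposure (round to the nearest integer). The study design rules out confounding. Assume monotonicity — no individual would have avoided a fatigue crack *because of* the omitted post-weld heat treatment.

about 604 cases

p₁ = 0.213, p₀ = 0.119.
PN = (p₁ − p₀)/p₁ = (0.213 − 0.119) / 0.213 ≈ 0.44131.
Attributable cases ≈ PN × (exposed cases) = 0.44131 × 1368 ≈ 603.72.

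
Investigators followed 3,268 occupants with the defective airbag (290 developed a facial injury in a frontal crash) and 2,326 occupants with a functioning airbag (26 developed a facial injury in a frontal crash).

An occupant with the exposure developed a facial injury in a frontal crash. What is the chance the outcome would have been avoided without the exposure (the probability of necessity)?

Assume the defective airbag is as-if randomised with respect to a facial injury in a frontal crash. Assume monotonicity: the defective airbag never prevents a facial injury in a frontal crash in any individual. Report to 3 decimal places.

PN ≈ 0.874

p₁ = P(outcome | exposed) = 290/3268 = 0.088739
p₀ = P(outcome | unexposed) = 26/2326 = 0.011178
Under exogeneity and monotonicity, PN = (p₁ − p₀) / p₁.
PN = (0.088739 − 0.011178) / 0.088739 = 0.077561 / 0.088739 ≈ 0.8740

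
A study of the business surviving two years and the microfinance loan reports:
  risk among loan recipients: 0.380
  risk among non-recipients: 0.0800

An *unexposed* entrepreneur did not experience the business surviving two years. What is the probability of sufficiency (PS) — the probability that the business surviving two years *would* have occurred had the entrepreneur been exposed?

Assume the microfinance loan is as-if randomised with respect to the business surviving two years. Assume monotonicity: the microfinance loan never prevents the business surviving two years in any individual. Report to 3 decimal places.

PS ≈ 0.326

Let p₁ = 0.38, p₀ = 0.08.
Under exogeneity and monotonicity, PS = (p₁ − p₀) / (1 − p₀).
PS = (0.38 − 0.08) / (1 − 0.08) = 0.3 / 0.92 ≈ 0.3261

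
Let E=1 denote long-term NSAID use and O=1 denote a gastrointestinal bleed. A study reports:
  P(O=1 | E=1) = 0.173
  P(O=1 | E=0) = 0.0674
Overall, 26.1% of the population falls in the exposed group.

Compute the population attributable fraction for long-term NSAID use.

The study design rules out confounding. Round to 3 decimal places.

Let p₁ = 0.173, p₀ = 0.0674.
Overall risk P(Y=1) = π·p₁ + (1−π)·p₀ = 0.261×0.173 + 0.739×0.0674 = 0.094962.
Under exogeneity, PAF = [P(Y=1) − p₀] / P(Y=1).
PAF = (0.094962 − 0.0674) / 0.094962 ≈ 0.2902

PAF ≈ 0.290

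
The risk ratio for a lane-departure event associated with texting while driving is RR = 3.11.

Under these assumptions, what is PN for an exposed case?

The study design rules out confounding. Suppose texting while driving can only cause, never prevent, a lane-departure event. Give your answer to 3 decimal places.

PN ≈ 0.678

Under exogeneity and monotonicity, PN = (RR − 1) / RR = 1 − 1/RR.
PN = (3.11 − 1) / 3.11 = 2.11 / 3.11 ≈ 0.6785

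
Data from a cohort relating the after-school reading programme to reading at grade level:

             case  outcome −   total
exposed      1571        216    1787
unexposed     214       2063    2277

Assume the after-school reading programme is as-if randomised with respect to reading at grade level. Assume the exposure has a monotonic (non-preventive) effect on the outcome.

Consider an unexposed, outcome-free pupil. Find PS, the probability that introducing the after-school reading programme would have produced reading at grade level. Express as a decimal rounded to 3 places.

PS ≈ 0.867

p₁ = P(outcome | exposed) = 1571/1787 = 0.87913
p₀ = P(outcome | unexposed) = 214/2277 = 0.093983
Under exogeneity and monotonicity, PS = (p₁ − p₀) / (1 − p₀).
PS = (0.87913 − 0.093983) / (1 − 0.093983) = 0.78514 / 0.90602 ≈ 0.8666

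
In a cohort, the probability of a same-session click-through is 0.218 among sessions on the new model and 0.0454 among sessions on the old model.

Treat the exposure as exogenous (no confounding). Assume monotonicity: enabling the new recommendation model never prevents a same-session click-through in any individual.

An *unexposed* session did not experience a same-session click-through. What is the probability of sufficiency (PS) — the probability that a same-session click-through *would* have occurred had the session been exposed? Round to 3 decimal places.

Let p₁ = 0.218, p₀ = 0.0454.
Under exogeneity and monotonicity, PS = (p₁ − p₀) / (1 − p₀).
PS = (0.218 − 0.0454) / (1 − 0.0454) = 0.1726 / 0.9546 ≈ 0.1808

PS ≈ 0.181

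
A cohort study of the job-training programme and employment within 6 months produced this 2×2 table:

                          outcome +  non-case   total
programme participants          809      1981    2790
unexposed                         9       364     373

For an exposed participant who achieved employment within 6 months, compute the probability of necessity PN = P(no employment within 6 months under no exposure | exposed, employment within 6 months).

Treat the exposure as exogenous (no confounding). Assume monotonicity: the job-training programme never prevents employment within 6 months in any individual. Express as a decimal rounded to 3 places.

p₁ = P(outcome | exposed) = 809/2790 = 0.28996
p₀ = P(outcome | unexposed) = 9/373 = 0.024129
Under exogeneity and monotonicity, PN = (p₁ − p₀)/p₁.
PN = (0.28996 − 0.024129) / 0.28996 ≈ 0.9168

PN ≈ 0.917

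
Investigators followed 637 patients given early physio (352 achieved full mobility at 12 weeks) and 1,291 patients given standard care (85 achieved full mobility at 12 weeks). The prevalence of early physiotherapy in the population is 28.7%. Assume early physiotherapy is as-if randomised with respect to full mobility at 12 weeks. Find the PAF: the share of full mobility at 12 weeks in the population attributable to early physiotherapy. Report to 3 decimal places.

p₁ = P(outcome | exposed) = 352/637 = 0.55259
p₀ = P(outcome | unexposed) = 85/1291 = 0.06584
Overall risk P(Y=1) = π·p₁ + (1−π)·p₀ = 0.287×0.55259 + 0.713×0.06584 = 0.20554.
Under exogeneity, PAF = [P(Y=1) − p₀] / P(Y=1).
PAF = (0.20554 − 0.06584) / 0.20554 ≈ 0.6797

PAF ≈ 0.680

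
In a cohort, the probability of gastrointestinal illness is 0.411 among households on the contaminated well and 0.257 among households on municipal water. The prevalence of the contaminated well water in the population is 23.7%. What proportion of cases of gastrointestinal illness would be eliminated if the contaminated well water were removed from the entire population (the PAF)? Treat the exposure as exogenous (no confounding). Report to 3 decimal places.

PAF ≈ 0.124

Let p₁ = 0.411, p₀ = 0.257.
Overall risk P(Y=1) = π·p₁ + (1−π)·p₀ = 0.237×0.411 + 0.763×0.257 = 0.2935.
Under exogeneity, PAF = [P(Y=1) − p₀] / P(Y=1).
PAF = (0.2935 − 0.257) / 0.2935 ≈ 0.1244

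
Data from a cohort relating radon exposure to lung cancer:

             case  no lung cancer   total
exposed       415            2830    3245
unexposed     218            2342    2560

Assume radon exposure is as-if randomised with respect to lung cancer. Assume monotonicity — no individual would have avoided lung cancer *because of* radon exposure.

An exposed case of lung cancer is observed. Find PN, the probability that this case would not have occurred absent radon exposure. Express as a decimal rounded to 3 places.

p₁ = P(outcome | exposed) = 415/3245 = 0.12789
p₀ = P(outcome | unexposed) = 218/2560 = 0.085156
Under exogeneity and monotonicity, PN = (p₁ − p₀)/p₁.
PN = (0.12789 − 0.085156) / 0.12789 ≈ 0.3341

PN ≈ 0.334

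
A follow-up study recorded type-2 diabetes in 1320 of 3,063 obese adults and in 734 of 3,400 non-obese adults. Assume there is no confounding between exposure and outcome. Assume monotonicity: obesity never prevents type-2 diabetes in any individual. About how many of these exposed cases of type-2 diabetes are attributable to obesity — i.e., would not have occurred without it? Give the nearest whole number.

p₁ = P(outcome | exposed) = 1320/3063 = 0.43095
p₀ = P(outcome | unexposed) = 734/3400 = 0.21588
PN = (p₁ − p₀)/p₁ = (0.43095 − 0.21588) / 0.43095 ≈ 0.49905.
Attributable cases ≈ PN × (exposed cases) = 0.49905 × 1320 ≈ 658.75.

about 659 cases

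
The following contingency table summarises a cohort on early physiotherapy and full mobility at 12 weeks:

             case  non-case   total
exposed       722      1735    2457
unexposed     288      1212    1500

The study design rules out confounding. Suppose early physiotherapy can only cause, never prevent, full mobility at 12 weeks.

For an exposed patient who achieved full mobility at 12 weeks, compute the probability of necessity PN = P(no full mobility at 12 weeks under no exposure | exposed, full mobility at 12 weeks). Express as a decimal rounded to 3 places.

p₁ = P(outcome | exposed) = 722/2457 = 0.29385
p₀ = P(outcome | unexposed) = 288/1500 = 0.192
Under exogeneity and monotonicity, PN = (p₁ − p₀)/p₁.
PN = (0.29385 − 0.192) / 0.29385 ≈ 0.3466

PN ≈ 0.347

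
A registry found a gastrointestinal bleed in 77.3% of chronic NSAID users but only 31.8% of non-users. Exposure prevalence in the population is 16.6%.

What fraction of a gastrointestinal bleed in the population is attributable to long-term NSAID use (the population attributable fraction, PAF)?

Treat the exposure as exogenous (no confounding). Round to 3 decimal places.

p₁ = 0.773, p₀ = 0.318.
Overall risk P(Y=1) = π·p₁ + (1−π)·p₀ = 0.166×0.773 + 0.834×0.318 = 0.39353.
Under exogeneity, PAF = [P(Y=1) − p₀] / P(Y=1).
PAF = (0.39353 − 0.318) / 0.39353 ≈ 0.1919

PAF ≈ 0.192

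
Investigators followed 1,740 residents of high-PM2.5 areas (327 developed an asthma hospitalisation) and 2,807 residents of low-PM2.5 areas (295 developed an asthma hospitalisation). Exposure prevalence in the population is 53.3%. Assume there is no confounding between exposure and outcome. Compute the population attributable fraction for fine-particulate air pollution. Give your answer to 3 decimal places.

p₁ = P(outcome | exposed) = 327/1740 = 0.18793
p₀ = P(outcome | unexposed) = 295/2807 = 0.10509
Overall risk P(Y=1) = π·p₁ + (1−π)·p₀ = 0.533×0.18793 + 0.467×0.10509 = 0.14925.
Under exogeneity, PAF = [P(Y=1) − p₀] / P(Y=1).
PAF = (0.14925 − 0.10509) / 0.14925 ≈ 0.2958

PAF ≈ 0.296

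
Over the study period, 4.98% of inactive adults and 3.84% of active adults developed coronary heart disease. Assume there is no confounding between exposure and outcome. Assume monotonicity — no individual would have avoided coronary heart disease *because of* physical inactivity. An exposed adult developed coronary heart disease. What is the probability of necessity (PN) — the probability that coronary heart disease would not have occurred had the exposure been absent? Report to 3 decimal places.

p₁ = 0.0498, p₀ = 0.0384.
Under exogeneity and monotonicity, PN = (p₁ − p₀) / p₁.
PN = (0.0498 − 0.0384) / 0.0498 = 0.0114 / 0.0498 ≈ 0.2289

PN ≈ 0.229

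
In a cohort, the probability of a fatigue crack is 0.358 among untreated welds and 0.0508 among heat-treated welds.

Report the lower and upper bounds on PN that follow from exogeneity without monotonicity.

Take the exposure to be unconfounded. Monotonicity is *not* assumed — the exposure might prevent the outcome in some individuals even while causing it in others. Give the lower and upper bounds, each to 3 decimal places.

Let p₁ = 0.358, p₀ = 0.0508.
Under exogeneity alone the bounds on PN are max{0,(p₁−p₀)/p₁} ≤ PN ≤ min{1,(1−p₀)/p₁}.
  lower = (p₁ − p₀)/p₁ = 0.3072 / 0.358 ≈ 0.8581
  upper = min{1, (1 − p₀)/p₁} = 0.9492 / 0.358 ≈ 2.6514 → capped at 1

0.858 ≤ PN ≤ 1.000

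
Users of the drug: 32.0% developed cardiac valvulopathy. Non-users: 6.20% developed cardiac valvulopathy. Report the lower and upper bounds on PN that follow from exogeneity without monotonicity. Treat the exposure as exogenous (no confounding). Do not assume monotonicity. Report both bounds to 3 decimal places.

p₁ = 0.32, p₀ = 0.062.
Under exogeneity alone the bounds on PN are max{0,(p₁−p₀)/p₁} ≤ PN ≤ min{1,(1−p₀)/p₁}.
  lower = (p₁ − p₀)/p₁ = 0.258 / 0.32 ≈ 0.8063
  upper = min{1, (1 − p₀)/p₁} = 0.938 / 0.32 ≈ 2.9312 → capped at 1

0.806 ≤ PN ≤ 1.000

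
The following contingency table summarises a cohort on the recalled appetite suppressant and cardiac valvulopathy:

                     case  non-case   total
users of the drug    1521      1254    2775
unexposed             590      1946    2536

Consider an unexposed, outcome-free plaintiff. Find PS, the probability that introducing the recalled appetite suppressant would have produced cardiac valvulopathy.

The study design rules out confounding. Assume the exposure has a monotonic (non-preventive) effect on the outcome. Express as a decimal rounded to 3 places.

PS ≈ 0.411

p₁ = P(outcome | exposed) = 1521/2775 = 0.54811
p₀ = P(outcome | unexposed) = 590/2536 = 0.23265
Under exogeneity and monotonicity, PS = (p₁ − p₀) / (1 − p₀).
PS = (0.54811 − 0.23265) / (1 − 0.23265) = 0.31546 / 0.76735 ≈ 0.4111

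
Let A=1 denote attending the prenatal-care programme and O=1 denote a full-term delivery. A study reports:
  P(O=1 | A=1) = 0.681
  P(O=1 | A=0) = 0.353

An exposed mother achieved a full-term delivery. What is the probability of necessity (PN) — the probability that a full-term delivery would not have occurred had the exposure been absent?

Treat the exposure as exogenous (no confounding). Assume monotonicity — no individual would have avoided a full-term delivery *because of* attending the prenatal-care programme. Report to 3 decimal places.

Let p₁ = 0.681, p₀ = 0.353.
Under exogeneity and monotonicity, PN = (p₁ − p₀) / p₁.
PN = (0.681 − 0.353) / 0.681 = 0.328 / 0.681 ≈ 0.4816

PN ≈ 0.482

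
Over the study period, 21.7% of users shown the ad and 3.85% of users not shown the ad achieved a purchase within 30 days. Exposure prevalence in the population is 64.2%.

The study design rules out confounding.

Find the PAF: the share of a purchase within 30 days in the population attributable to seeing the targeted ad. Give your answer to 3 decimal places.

p₁ = 0.217, p₀ = 0.0385.
Overall risk P(Y=1) = π·p₁ + (1−π)·p₀ = 0.642×0.217 + 0.358×0.0385 = 0.1531.
Under exogeneity, PAF = [P(Y=1) − p₀] / P(Y=1).
PAF = (0.1531 − 0.0385) / 0.1531 ≈ 0.7485

PAF ≈ 0.749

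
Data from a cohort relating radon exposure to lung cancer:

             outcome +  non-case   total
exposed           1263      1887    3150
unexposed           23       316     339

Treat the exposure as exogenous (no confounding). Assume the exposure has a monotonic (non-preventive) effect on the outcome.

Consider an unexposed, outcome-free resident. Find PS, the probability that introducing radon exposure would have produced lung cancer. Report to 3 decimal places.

p₁ = P(outcome | exposed) = 1263/3150 = 0.40095
p₀ = P(outcome | unexposed) = 23/339 = 0.067847
Under exogeneity and monotonicity, PS = (p₁ − p₀) / (1 − p₀).
PS = (0.40095 − 0.067847) / (1 − 0.067847) = 0.33311 / 0.93215 ≈ 0.3574

PS ≈ 0.357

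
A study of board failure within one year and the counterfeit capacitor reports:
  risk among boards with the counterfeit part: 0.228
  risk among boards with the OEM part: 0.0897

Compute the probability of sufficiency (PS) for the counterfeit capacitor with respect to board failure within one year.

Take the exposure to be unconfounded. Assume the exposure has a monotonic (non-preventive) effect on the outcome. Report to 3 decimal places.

Let p₁ = 0.228, p₀ = 0.0897.
Under exogeneity and monotonicity, PS = (p₁ − p₀) / (1 − p₀).
PS = (0.228 − 0.0897) / (1 − 0.0897) = 0.1383 / 0.9103 ≈ 0.1519

PS ≈ 0.152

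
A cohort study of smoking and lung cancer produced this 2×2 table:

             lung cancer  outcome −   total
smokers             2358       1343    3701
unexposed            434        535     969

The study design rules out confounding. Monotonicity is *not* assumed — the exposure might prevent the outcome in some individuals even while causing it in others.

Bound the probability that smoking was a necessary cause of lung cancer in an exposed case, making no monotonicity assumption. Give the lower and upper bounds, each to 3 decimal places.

0.297 ≤ PN ≤ 0.867

p₁ = P(outcome | exposed) = 2358/3701 = 0.63713
p₀ = P(outcome | unexposed) = 434/969 = 0.44788
Under exogeneity alone the bounds on PN are max{0,(p₁−p₀)/p₁} ≤ PN ≤ min{1,(1−p₀)/p₁}.
  lower = (p₁ − p₀)/p₁ = 0.18924 / 0.63713 ≈ 0.2970
  upper = min{1, (1 − p₀)/p₁} = 0.55212 / 0.63713 ≈ 0.8666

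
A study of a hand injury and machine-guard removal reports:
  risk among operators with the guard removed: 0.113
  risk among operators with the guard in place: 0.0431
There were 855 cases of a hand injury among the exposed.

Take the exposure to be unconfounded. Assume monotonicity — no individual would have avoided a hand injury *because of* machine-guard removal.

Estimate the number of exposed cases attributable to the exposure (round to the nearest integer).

about 529 cases

Let p₁ = 0.113, p₀ = 0.0431.
PN = (p₁ − p₀)/p₁ = (0.113 − 0.0431) / 0.113 ≈ 0.61858.
Attributable cases ≈ PN × (exposed cases) = 0.61858 × 855 ≈ 528.89.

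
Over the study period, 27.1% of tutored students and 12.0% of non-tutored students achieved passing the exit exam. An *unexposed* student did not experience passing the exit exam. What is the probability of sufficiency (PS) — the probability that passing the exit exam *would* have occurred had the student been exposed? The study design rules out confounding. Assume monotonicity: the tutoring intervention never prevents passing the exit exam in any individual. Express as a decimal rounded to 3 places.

PS ≈ 0.172

p₁ = 0.271, p₀ = 0.12.
Under exogeneity and monotonicity, PS = (p₁ − p₀) / (1 − p₀).
PS = (0.271 − 0.12) / (1 − 0.12) = 0.151 / 0.88 ≈ 0.1716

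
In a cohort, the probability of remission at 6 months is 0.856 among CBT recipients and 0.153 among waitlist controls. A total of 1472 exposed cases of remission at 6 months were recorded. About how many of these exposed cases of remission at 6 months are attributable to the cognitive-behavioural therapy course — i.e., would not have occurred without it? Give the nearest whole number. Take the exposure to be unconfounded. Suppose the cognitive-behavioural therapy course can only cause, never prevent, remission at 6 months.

about 1209 cases

Let p₁ = 0.856, p₀ = 0.153.
PN = (p₁ − p₀)/p₁ = (0.856 − 0.153) / 0.856 ≈ 0.82126.
Attributable cases ≈ PN × (exposed cases) = 0.82126 × 1472 ≈ 1208.90.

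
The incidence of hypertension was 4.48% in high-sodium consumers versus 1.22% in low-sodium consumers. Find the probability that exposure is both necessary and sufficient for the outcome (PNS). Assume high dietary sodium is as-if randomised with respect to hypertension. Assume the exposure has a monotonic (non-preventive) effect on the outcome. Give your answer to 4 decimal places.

PNS ≈ 0.0326

p₁ = 0.0448, p₀ = 0.0122.
Under exogeneity and monotonicity, PNS = p₁ − p₀.
PNS = 0.0448 − 0.0122 = 0.0326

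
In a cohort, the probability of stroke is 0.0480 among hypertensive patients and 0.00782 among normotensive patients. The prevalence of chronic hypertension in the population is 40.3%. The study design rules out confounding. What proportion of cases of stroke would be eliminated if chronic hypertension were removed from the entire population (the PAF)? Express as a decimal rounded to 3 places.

PAF ≈ 0.674

Let p₁ = 0.048, p₀ = 0.00782.
Overall risk P(Y=1) = π·p₁ + (1−π)·p₀ = 0.403×0.048 + 0.597×0.00782 = 0.024013.
Under exogeneity, PAF = [P(Y=1) − p₀] / P(Y=1).
PAF = (0.024013 − 0.00782) / 0.024013 ≈ 0.6743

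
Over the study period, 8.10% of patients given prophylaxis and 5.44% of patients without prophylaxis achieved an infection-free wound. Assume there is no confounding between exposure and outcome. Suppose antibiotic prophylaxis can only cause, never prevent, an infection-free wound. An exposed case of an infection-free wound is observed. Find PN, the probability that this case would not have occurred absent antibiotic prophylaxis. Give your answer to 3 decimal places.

p₁ = 0.081, p₀ = 0.0544.
Under exogeneity and monotonicity, PN = (p₁ − p₀) / p₁.
PN = (0.081 − 0.0544) / 0.081 = 0.0266 / 0.081 ≈ 0.3284

PN ≈ 0.328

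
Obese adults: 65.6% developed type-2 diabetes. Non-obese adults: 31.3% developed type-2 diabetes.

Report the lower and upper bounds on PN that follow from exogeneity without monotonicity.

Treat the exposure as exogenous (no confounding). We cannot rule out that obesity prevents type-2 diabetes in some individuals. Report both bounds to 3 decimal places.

p₁ = 0.656, p₀ = 0.313.
Under exogeneity alone the bounds on PN are max{0,(p₁−p₀)/p₁} ≤ PN ≤ min{1,(1−p₀)/p₁}.
  lower = (p₁ − p₀)/p₁ = 0.343 / 0.656 ≈ 0.5229
  upper = min{1, (1 − p₀)/p₁} = 0.687 / 0.656 ≈ 1.0473 → capped at 1

0.523 ≤ PN ≤ 1.000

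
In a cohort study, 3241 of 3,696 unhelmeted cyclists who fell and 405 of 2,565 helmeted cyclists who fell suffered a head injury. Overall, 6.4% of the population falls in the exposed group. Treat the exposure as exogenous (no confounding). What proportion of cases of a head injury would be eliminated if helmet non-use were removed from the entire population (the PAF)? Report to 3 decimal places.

PAF ≈ 0.226

p₁ = P(outcome | exposed) = 3241/3696 = 0.87689
p₀ = P(outcome | unexposed) = 405/2565 = 0.15789
Overall risk P(Y=1) = π·p₁ + (1−π)·p₀ = 0.064×0.87689 + 0.936×0.15789 = 0.20391.
Under exogeneity, PAF = [P(Y=1) − p₀] / P(Y=1).
PAF = (0.20391 − 0.15789) / 0.20391 ≈ 0.2257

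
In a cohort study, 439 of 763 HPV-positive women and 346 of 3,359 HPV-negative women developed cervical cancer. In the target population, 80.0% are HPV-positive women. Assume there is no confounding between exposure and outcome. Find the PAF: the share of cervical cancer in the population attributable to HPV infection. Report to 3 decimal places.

p₁ = P(outcome | exposed) = 439/763 = 0.57536
p₀ = P(outcome | unexposed) = 346/3359 = 0.10301
Overall risk P(Y=1) = π·p₁ + (1−π)·p₀ = 0.8×0.57536 + 0.2×0.10301 = 0.48089.
Under exogeneity, PAF = [P(Y=1) − p₀] / P(Y=1).
PAF = (0.48089 − 0.10301) / 0.48089 ≈ 0.7858

PAF ≈ 0.786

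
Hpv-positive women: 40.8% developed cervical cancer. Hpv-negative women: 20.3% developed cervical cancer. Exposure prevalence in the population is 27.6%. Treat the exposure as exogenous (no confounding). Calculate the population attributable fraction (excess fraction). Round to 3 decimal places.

PAF ≈ 0.218

p₁ = 0.408, p₀ = 0.203.
Overall risk P(Y=1) = π·p₁ + (1−π)·p₀ = 0.276×0.408 + 0.724×0.203 = 0.25958.
Under exogeneity, PAF = [P(Y=1) − p₀] / P(Y=1).
PAF = (0.25958 − 0.203) / 0.25958 ≈ 0.2180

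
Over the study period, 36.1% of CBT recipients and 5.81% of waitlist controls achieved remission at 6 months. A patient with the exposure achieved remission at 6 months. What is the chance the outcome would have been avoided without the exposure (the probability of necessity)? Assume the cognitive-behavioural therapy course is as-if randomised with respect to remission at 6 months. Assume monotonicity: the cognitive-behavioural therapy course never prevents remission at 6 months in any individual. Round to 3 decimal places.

p₁ = 0.361, p₀ = 0.0581.
Under exogeneity and monotonicity, PN = (p₁ − p₀) / p₁.
PN = (0.361 − 0.0581) / 0.361 = 0.3029 / 0.361 ≈ 0.8391

PN ≈ 0.839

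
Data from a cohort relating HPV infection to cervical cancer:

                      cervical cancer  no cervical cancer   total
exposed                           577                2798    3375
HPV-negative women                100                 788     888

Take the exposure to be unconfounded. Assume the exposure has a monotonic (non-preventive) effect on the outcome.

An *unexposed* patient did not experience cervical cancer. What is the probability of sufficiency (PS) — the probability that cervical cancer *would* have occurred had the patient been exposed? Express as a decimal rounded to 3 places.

PS ≈ 0.066

p₁ = P(outcome | exposed) = 577/3375 = 0.17096
p₀ = P(outcome | unexposed) = 100/888 = 0.11261
Under exogeneity and monotonicity, PS = (p₁ − p₀)/(1 − p₀).
PS = (0.17096 − 0.11261) / 0.88739 ≈ 0.0658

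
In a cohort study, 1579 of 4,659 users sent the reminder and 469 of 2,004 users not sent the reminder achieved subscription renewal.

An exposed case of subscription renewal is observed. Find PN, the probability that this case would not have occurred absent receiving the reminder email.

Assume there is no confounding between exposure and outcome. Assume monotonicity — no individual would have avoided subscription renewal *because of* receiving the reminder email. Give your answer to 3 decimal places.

p₁ = P(outcome | exposed) = 1579/4659 = 0.33891
p₀ = P(outcome | unexposed) = 469/2004 = 0.23403
Under exogeneity and monotonicity, PN = (p₁ − p₀) / p₁.
PN = (0.33891 − 0.23403) / 0.33891 = 0.10488 / 0.33891 ≈ 0.3095

PN ≈ 0.309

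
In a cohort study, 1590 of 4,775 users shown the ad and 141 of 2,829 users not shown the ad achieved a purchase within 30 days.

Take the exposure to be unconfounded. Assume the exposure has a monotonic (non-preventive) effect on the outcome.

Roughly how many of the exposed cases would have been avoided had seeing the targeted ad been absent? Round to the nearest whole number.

p₁ = P(outcome | exposed) = 1590/4775 = 0.33298
p₀ = P(outcome | unexposed) = 141/2829 = 0.049841
PN = (p₁ − p₀)/p₁ = (0.33298 − 0.049841) / 0.33298 ≈ 0.85032.
Attributable cases ≈ PN × (exposed cases) = 0.85032 × 1590 ≈ 1352.01.

about 1352 cases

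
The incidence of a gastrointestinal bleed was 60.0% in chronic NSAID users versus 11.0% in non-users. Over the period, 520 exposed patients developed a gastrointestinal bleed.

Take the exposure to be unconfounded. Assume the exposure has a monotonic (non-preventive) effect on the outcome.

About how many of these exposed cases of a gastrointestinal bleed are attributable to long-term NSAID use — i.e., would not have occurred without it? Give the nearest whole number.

p₁ = 0.6, p₀ = 0.11.
PN = (p₁ − p₀)/p₁ = (0.6 − 0.11) / 0.6 ≈ 0.81667.
Attributable cases ≈ PN × (exposed cases) = 0.81667 × 520 ≈ 424.67.

about 425 cases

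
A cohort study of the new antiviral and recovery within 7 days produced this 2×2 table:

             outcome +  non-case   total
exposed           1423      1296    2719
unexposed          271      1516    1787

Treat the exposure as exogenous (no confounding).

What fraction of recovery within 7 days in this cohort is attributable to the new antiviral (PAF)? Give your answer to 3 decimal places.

PAF ≈ 0.597

p₁ = P(outcome | exposed) = 1423/2719 = 0.52335
p₀ = P(outcome | unexposed) = 271/1787 = 0.15165
Exposure prevalence π = 2719/4506 = 0.60342; overall risk P(Y=1) = 0.37594.
Under exogeneity, PAF = [P(Y=1) − p₀]/P(Y=1).
PAF = (0.37594 − 0.15165) / 0.37594 ≈ 0.5966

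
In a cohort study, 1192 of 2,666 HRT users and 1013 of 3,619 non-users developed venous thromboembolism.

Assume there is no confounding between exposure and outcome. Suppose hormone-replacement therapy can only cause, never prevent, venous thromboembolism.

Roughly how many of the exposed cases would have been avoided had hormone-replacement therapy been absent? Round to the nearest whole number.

p₁ = P(outcome | exposed) = 1192/2666 = 0.44711
p₀ = P(outcome | unexposed) = 1013/3619 = 0.27991
PN = (p₁ − p₀)/p₁ = (0.44711 − 0.27991) / 0.44711 ≈ 0.37396.
Attributable cases ≈ PN × (exposed cases) = 0.37396 × 1192 ≈ 445.76.

about 446 cases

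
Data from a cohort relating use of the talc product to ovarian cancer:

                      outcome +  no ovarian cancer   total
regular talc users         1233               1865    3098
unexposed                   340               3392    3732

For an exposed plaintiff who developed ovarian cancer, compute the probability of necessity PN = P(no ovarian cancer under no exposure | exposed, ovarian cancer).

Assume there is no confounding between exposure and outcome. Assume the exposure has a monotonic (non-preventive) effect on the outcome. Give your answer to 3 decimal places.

p₁ = P(outcome | exposed) = 1233/3098 = 0.398
p₀ = P(outcome | unexposed) = 340/3732 = 0.091104
Under exogeneity and monotonicity, PN = (p₁ − p₀) / p₁.
PN = (0.398 − 0.091104) / 0.398 = 0.30689 / 0.398 ≈ 0.7711

PN ≈ 0.771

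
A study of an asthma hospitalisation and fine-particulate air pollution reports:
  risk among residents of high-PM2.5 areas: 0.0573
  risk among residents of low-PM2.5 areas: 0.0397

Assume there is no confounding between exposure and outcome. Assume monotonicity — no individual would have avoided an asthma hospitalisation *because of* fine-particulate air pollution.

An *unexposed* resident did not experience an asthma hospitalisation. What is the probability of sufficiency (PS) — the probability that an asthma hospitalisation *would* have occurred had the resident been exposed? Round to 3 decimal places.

Let p₁ = 0.0573, p₀ = 0.0397.
Under exogeneity and monotonicity, PS = (p₁ − p₀) / (1 − p₀).
PS = (0.0573 − 0.0397) / (1 − 0.0397) = 0.0176 / 0.9603 ≈ 0.0183

PS ≈ 0.018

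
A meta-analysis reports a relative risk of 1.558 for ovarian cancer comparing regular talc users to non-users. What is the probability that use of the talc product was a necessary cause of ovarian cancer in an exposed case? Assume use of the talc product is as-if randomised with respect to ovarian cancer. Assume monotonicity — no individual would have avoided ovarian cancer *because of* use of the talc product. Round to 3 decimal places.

PN ≈ 0.358

Under exogeneity and monotonicity, PN = (RR − 1) / RR = 1 − 1/RR.
PN = (1.558 − 1) / 1.558 = 0.558 / 1.558 ≈ 0.3582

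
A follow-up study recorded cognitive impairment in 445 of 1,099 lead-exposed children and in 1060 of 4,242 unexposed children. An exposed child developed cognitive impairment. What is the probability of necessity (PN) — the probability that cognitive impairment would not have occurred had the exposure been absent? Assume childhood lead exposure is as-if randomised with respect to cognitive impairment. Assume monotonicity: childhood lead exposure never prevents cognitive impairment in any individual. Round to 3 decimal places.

p₁ = P(outcome | exposed) = 445/1099 = 0.40491
p₀ = P(outcome | unexposed) = 1060/4242 = 0.24988
Under exogeneity and monotonicity, PN = (p₁ − p₀) / p₁.
PN = (0.40491 − 0.24988) / 0.40491 = 0.15503 / 0.40491 ≈ 0.3829

PN ≈ 0.383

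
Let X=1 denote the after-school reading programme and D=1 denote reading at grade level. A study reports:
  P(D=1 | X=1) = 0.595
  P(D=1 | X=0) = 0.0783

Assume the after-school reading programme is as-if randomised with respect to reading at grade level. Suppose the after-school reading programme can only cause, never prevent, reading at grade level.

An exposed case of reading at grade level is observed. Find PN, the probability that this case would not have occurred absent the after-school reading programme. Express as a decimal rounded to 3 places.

PN ≈ 0.868

Let p₁ = 0.595, p₀ = 0.0783.
Under exogeneity and monotonicity, PN = (p₁ − p₀) / p₁.
PN = (0.595 − 0.0783) / 0.595 = 0.5167 / 0.595 ≈ 0.8684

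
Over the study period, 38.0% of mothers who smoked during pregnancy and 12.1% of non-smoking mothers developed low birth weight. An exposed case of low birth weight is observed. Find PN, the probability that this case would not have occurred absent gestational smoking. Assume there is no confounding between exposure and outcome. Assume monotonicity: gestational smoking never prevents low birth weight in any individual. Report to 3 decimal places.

p₁ = 0.38, p₀ = 0.121.
Under exogeneity and monotonicity, PN = (p₁ − p₀) / p₁.
PN = (0.38 − 0.121) / 0.38 = 0.259 / 0.38 ≈ 0.6816

PN ≈ 0.682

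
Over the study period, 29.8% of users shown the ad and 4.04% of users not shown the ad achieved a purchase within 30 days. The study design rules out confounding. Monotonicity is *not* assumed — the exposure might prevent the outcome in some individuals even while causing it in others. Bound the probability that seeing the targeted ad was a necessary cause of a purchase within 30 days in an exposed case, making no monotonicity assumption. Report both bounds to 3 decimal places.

p₁ = 0.298, p₀ = 0.0404.
Under exogeneity alone the bounds on PN are max{0,(p₁−p₀)/p₁} ≤ PN ≤ min{1,(1−p₀)/p₁}.
  lower = (p₁ − p₀)/p₁ = 0.2576 / 0.298 ≈ 0.8644
  upper = min{1, (1 − p₀)/p₁} = 0.9596 / 0.298 ≈ 3.2201 → capped at 1

0.864 ≤ PN ≤ 1.000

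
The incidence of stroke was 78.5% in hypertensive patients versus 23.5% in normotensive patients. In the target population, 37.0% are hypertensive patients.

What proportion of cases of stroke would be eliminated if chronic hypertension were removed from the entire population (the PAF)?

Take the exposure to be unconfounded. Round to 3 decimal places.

p₁ = 0.785, p₀ = 0.235.
Overall risk P(Y=1) = π·p₁ + (1−π)·p₀ = 0.37×0.785 + 0.63×0.235 = 0.4385.
Under exogeneity, PAF = [P(Y=1) − p₀] / P(Y=1).
PAF = (0.4385 − 0.235) / 0.4385 ≈ 0.4641

PAF ≈ 0.464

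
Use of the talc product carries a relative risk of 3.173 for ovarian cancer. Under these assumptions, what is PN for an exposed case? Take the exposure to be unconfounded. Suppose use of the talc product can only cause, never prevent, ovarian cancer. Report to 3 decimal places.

Under exogeneity and monotonicity, PN = (RR − 1) / RR = 1 − 1/RR.
PN = (3.173 − 1) / 3.173 = 2.173 / 3.173 ≈ 0.6848

PN ≈ 0.685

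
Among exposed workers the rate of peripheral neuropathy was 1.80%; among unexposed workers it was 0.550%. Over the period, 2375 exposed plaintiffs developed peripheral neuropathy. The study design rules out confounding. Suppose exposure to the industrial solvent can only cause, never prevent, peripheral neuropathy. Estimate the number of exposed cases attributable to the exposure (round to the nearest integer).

p₁ = 0.018, p₀ = 0.0055.
PN = (p₁ − p₀)/p₁ = (0.018 − 0.0055) / 0.018 ≈ 0.69444.
Attributable cases ≈ PN × (exposed cases) = 0.69444 × 2375 ≈ 1649.31.

about 1649 cases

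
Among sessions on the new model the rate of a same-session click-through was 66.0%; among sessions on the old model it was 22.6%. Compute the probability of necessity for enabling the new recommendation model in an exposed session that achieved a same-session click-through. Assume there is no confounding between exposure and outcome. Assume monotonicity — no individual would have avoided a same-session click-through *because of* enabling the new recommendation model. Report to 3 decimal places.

p₁ = 0.66, p₀ = 0.226.
Under exogeneity and monotonicity, PN = (p₁ − p₀) / p₁.
PN = (0.66 − 0.226) / 0.66 = 0.434 / 0.66 ≈ 0.6576

PN ≈ 0.658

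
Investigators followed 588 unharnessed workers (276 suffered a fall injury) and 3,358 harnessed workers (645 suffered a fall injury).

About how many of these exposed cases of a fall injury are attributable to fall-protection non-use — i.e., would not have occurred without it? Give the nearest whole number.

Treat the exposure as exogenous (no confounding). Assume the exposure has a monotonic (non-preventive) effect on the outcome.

p₁ = P(outcome | exposed) = 276/588 = 0.46939
p₀ = P(outcome | unexposed) = 645/3358 = 0.19208
PN = (p₁ − p₀)/p₁ = (0.46939 − 0.19208) / 0.46939 ≈ 0.59079.
Attributable cases ≈ PN × (exposed cases) = 0.59079 × 276 ≈ 163.06.

about 163 cases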